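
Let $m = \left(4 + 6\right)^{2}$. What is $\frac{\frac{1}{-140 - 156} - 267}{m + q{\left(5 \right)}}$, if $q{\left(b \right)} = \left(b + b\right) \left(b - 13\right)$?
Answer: $- \frac{79033}{5920} \approx -13.35$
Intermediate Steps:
$m = 100$ ($m = 10^{2} = 100$)
$q{\left(b \right)} = 2 b \left(-13 + b\right)$
$\frac{\frac{1}{-140 - 156} - 267}{m + q{\left(5 \right)}} = \frac{\frac{1}{-140 - 156} - 267}{100 + 2 \cdot 5 \left(-13 + 5\right)} = \frac{\frac{1}{-296} - 267}{100 + 2 \cdot 5 \left(-8\right)} = \frac{- \frac{1}{296} - 267}{100 - 80} = - \frac{79033}{296 \cdot 20} = \left(- \frac{79033}{296}\right) \frac{1}{20} = - \frac{79033}{5920}$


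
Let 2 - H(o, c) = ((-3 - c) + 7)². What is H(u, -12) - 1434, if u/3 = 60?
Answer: -1688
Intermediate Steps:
u = 180 (u = 3*60 = 180)
H(o, c) = 2 - (4 - c)² (H(o, c) = 2 - ((-3 - c) + 7)² = 2 - (4 - c)²)
H(u, -12) - 1434 = (2 - (-4 - 12)²) - 1434 = (2 - 1*(-16)²) - 1434 = (2 - 1*256) - 1434 = (2 - 256) - 1434 = -254 - 1434 = -1688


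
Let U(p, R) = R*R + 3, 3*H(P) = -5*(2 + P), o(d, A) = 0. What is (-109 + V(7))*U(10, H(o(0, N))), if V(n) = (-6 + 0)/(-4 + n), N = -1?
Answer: -4699/3 ≈ -1566.3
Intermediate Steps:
H(P) = -10/3 - 5*P/3 (H(P) = (-5*(2 + P))/3 = (-10 - 5*P)/3 = -10/3 - 5*P/3)
U(p, R) = 3 + R² (U(p, R) = R² + 3 = 3 + R²)
V(n) = -6/(-4 + n)
(-109 + V(7))*U(10, H(o(0, N))) = (-109 - 6/(-4 + 7))*(3 + (-10/3 - 5/3*0)²) = (-109 - 6/3)*(3 + (-10/3 + 0)²) = (-109 - 6*⅓)*(3 + (-10/3)²) = (-109 - 2)*(3 + 100/9) = -111*127/9 = -4699/3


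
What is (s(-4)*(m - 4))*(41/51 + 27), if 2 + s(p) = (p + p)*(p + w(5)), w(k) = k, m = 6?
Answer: -28360/51 ≈ -556.08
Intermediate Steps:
s(p) = -2 + 2*p*(5 + p) (s(p) = -2 + (p + p)*(p + 5) = -2 + (2*p)*(5 + p) = -2 + 2*p*(5 + p))
(s(-4)*(m - 4))*(41/51 + 27) = ((-2 + 2*(-4)² + 10*(-4))*(6 - 4))*(41/51 + 27) = ((-2 + 2*16 - 40)*2)*(41*(1/51) + 27) = ((-2 + 32 - 40)*2)*(41/51 + 27) = -10*2*(1418/51) = -20*1418/51 = -28360/51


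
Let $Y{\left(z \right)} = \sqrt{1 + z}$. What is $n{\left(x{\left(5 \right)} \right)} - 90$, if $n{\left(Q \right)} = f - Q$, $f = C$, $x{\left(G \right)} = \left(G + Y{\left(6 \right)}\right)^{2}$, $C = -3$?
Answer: $-125 - 10 \sqrt{7} \approx -151.46$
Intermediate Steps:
$x{\left(G \right)} = \left(G + \sqrt{7}\right)^{2}$ ($x{\left(G \right)} = \left(G + \sqrt{1 + 6}\right)^{2} = \left(G + \sqrt{7}\right)^{2}$)
$f = -3$
$n{\left(Q \right)} = -3 - Q$
$n{\left(x{\left(5 \right)} \right)} - 90 = \left(-3 - \left(5 + \sqrt{7}\right)^{2}\right) - 90 = -93 - \left(5 + \sqrt{7}\right)^{2}$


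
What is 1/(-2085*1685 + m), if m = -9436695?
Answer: -1/12949920 ≈ -7.7221e-8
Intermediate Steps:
1/(-2085*1685 + m) = 1/(-2085*1685 - 9436695) = 1/(-3513225 - 9436695) = 1/(-12949920) = -1/12949920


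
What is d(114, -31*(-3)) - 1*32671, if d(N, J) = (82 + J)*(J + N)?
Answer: 3554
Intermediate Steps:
d(114, -31*(-3)) - 1*32671 = ((-31*(-3))² + 82*(-31*(-3)) + 82*114 - 31*(-3)*114) - 1*32671 = (93² + 82*93 + 9348 + 93*114) - 32671 = (8649 + 7626 + 9348 + 10602) - 32671 = 36225 - 32671 = 3554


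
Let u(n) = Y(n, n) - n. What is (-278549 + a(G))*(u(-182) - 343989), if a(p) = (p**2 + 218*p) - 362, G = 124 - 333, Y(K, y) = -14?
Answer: 96542186232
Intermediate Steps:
G = -209
u(n) = -14 - n
a(p) = -362 + p**2 + 218*p
(-278549 + a(G))*(u(-182) - 343989) = (-278549 + (-362 + (-209)**2 + 218*(-209)))*((-14 - 1*(-182)) - 343989) = (-278549 + (-362 + 43681 - 45562))*((-14 + 182) - 343989) = (-278549 - 2243)*(168 - 343989) = -280792*(-343821) = 96542186232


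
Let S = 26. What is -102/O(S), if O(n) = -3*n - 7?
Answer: 6/5 ≈ 1.2000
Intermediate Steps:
O(n) = -7 - 3*n
-102/O(S) = -102/(-7 - 3*26) = -102/(-7 - 78) = -102/(-85) = -102*(-1/85) = 6/5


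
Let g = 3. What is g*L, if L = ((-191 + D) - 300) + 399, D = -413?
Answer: -1515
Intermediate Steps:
L = -505 (L = ((-191 - 413) - 300) + 399 = (-604 - 300) + 399 = -904 + 399 = -505)
g*L = 3*(-505) = -1515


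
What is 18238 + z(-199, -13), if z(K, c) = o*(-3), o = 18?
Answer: 18184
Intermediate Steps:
z(K, c) = -54 (z(K, c) = 18*(-3) = -54)
18238 + z(-199, -13) = 18238 - 54 = 18184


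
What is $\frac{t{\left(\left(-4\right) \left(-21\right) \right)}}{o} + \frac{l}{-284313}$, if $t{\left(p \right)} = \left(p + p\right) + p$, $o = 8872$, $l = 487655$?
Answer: $- \frac{1063707071}{630606234} \approx -1.6868$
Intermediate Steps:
$t{\left(p \right)} = 3 p$ ($t{\left(p \right)} = 2 p + p = 3 p$)
$\frac{t{\left(\left(-4\right) \left(-21\right) \right)}}{o} + \frac{l}{-284313} = \frac{3 \left(\left(-4\right) \left(-21\right)\right)}{8872} + \frac{487655}{-284313} = 3 \cdot 84 \cdot \frac{1}{8872} + 487655 \left(- \frac{1}{284313}\right) = 252 \cdot \frac{1}{8872} - \frac{487655}{284313} = \frac{63}{2218} - \frac{487655}{284313} = - \frac{1063707071}{630606234}$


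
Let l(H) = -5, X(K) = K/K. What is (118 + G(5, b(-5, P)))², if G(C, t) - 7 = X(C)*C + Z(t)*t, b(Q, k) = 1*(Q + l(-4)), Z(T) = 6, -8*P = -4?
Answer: 4900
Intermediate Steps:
X(K) = 1
P = ½ (P = -⅛*(-4) = ½ ≈ 0.50000)
b(Q, k) = -5 + Q (b(Q, k) = 1*(Q - 5) = 1*(-5 + Q) = -5 + Q)
G(C, t) = 7 + C + 6*t (G(C, t) = 7 + (1*C + 6*t) = 7 + (C + 6*t) = 7 + C + 6*t)
(118 + G(5, b(-5, P)))² = (118 + (7 + 5 + 6*(-5 - 5)))² = (118 + (7 + 5 + 6*(-10)))² = (118 + (7 + 5 - 60))² = (118 - 48)² = 70² = 4900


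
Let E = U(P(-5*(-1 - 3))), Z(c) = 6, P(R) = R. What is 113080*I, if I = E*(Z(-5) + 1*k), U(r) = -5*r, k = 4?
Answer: -113080000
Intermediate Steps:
E = -100 (E = -(-25)*(-1 - 3) = -(-25)*(-4) = -5*20 = -100)
I = -1000 (I = -100*(6 + 1*4) = -100*(6 + 4) = -100*10 = -1000)
113080*I = 113080*(-1000) = -113080000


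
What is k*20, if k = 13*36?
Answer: 9360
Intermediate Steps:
k = 468
k*20 = 468*20 = 9360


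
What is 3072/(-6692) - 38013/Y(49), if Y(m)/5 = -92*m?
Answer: 6612147/5387060 ≈ 1.2274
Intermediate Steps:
Y(m) = -460*m (Y(m) = 5*(-92*m) = -460*m)
3072/(-6692) - 38013/Y(49) = 3072/(-6692) - 38013/((-460*49)) = 3072*(-1/6692) - 38013/(-22540) = -768/1673 - 38013*(-1/22540) = -768/1673 + 38013/22540 = 6612147/5387060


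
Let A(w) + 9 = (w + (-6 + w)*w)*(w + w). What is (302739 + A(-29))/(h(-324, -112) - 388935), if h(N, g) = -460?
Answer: -245542/389395 ≈ -0.63057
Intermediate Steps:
A(w) = -9 + 2*w*(w + w*(-6 + w)) (A(w) = -9 + (w + (-6 + w)*w)*(w + w) = -9 + (w + w*(-6 + w))*(2*w) = -9 + 2*w*(w + w*(-6 + w)))
(302739 + A(-29))/(h(-324, -112) - 388935) = (302739 + (-9 - 10*(-29)**2 + 2*(-29)**3))/(-460 - 388935) = (302739 + (-9 - 10*841 + 2*(-24389)))/(-389395) = (302739 + (-9 - 8410 - 48778))*(-1/389395) = (302739 - 57197)*(-1/389395) = 245542*(-1/389395) = -245542/389395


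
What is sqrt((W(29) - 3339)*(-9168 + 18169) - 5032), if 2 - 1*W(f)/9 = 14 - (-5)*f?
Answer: 14*I*sqrt(218254) ≈ 6540.5*I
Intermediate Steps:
W(f) = -108 - 45*f (W(f) = 18 - 9*(14 - (-5)*f) = 18 - 9*(14 + 5*f) = 18 + (-126 - 45*f) = -108 - 45*f)
sqrt((W(29) - 3339)*(-9168 + 18169) - 5032) = sqrt(((-108 - 45*29) - 3339)*(-9168 + 18169) - 5032) = sqrt(((-108 - 1305) - 3339)*9001 - 5032) = sqrt((-1413 - 3339)*9001 - 5032) = sqrt(-4752*9001 - 5032) = sqrt(-42772752 - 5032) = sqrt(-42777784) = 14*I*sqrt(218254)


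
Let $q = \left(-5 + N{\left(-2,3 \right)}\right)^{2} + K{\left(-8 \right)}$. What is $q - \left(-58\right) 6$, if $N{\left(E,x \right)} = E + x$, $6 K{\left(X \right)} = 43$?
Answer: $\frac{2227}{6} \approx 371.17$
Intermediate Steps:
$K{\left(X \right)} = \frac{43}{6}$ ($K{\left(X \right)} = \frac{1}{6} \cdot 43 = \frac{43}{6}$)
$q = \frac{139}{6}$ ($q = \left(-5 + \left(-2 + 3\right)\right)^{2} + \frac{43}{6} = \left(-5 + 1\right)^{2} + \frac{43}{6} = \left(-4\right)^{2} + \frac{43}{6} = 16 + \frac{43}{6} = \frac{139}{6} \approx 23.167$)
$q - \left(-58\right) 6 = \frac{139}{6} - \left(-58\right) 6 = \frac{139}{6} - -348 = \frac{139}{6} + 348 = \frac{2227}{6}$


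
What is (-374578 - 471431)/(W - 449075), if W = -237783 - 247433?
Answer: 846009/934291 ≈ 0.90551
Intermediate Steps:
W = -485216
(-374578 - 471431)/(W - 449075) = (-374578 - 471431)/(-485216 - 449075) = -846009/(-934291) = -846009*(-1/934291) = 846009/934291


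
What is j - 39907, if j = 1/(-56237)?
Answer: -2244249960/56237 ≈ -39907.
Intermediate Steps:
j = -1/56237 ≈ -1.7782e-5
j - 39907 = -1/56237 - 39907 = -2244249960/56237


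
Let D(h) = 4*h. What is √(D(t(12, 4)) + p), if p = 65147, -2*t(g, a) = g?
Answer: √65123 ≈ 255.19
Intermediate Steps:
t(g, a) = -g/2
√(D(t(12, 4)) + p) = √(4*(-½*12) + 65147) = √(4*(-6) + 65147) = √(-24 + 65147) = √65123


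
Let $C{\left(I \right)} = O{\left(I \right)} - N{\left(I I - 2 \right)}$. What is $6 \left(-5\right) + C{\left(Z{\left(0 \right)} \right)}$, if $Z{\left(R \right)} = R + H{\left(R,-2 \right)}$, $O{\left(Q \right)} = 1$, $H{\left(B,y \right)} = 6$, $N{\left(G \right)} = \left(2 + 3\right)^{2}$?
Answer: $-54$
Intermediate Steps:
$N{\left(G \right)} = 25$ ($N{\left(G \right)} = 5^{2} = 25$)
$Z{\left(R \right)} = 6 + R$ ($Z{\left(R \right)} = R + 6 = 6 + R$)
$C{\left(I \right)} = -24$ ($C{\left(I \right)} = 1 - 25 = -24$)
$6 \left(-5\right) + C{\left(Z{\left(0 \right)} \right)} = 6 \left(-5\right) - 24 = -30 - 24 = -54$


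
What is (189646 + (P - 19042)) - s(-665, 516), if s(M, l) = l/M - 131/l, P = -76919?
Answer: 32147424271/343140 ≈ 93686.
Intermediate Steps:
s(M, l) = -131/l + l/M
(189646 + (P - 19042)) - s(-665, 516) = (189646 + (-76919 - 19042)) - (-131/516 + 516/(-665)) = (189646 - 95961) - (-131*1/516 + 516*(-1/665)) = 93685 - (-131/516 - 516/665) = 93685 - 1*(-353371/343140) = 93685 + 353371/343140 = 32147424271/343140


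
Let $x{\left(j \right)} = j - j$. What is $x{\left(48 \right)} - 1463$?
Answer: $-1463$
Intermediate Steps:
$x{\left(j \right)} = 0$
$x{\left(48 \right)} - 1463 = 0 - 1463 = -1463$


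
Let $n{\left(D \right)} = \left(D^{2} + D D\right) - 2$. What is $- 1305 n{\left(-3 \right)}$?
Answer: $-20880$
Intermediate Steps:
$n{\left(D \right)} = -2 + 2 D^{2}$ ($n{\left(D \right)} = \left(D^{2} + D^{2}\right) - 2 = 2 D^{2} - 2 = -2 + 2 D^{2}$)
$- 1305 n{\left(-3 \right)} = - 1305 \left(-2 + 2 \left(-3\right)^{2}\right) = - 1305 \left(-2 + 2 \cdot 9\right) = - 1305 \left(-2 + 18\right) = \left(-1305\right) 16 = -20880$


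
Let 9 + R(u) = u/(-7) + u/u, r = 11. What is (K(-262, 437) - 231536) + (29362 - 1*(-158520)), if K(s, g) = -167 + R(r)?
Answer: -306814/7 ≈ -43831.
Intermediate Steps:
R(u) = -8 - u/7 (R(u) = -9 + (u/(-7) + u/u) = -9 + (u*(-⅐) + 1) = -9 + (-u/7 + 1) = -9 + (1 - u/7) = -8 - u/7)
K(s, g) = -1236/7 (K(s, g) = -167 + (-8 - ⅐*11) = -167 + (-8 - 11/7) = -167 - 67/7 = -1236/7)
(K(-262, 437) - 231536) + (29362 - 1*(-158520)) = (-1236/7 - 231536) + (29362 - 1*(-158520)) = -1621988/7 + (29362 + 158520) = -1621988/7 + 187882 = -306814/7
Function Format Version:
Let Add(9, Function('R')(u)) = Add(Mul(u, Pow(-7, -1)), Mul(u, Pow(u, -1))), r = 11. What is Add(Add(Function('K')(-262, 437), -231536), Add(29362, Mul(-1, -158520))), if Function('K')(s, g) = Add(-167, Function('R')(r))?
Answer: Rational(-306814, 7) ≈ -43831.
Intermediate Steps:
Function('R')(u) = Add(-8, Mul(Rational(-1, 7), u)) (Function('R')(u) = Add(-9, Add(Mul(u, Pow(-7, -1)), Mul(u, Pow(u, -1)))) = Add(-9, Add(Mul(u, Rational(-1, 7)), 1)) = Add(-9, Add(Mul(Rational(-1, 7), u), 1)) = Add(-9, Add(1, Mul(Rational(-1, 7), u))) = Add(-8, Mul(Rational(-1, 7), u)))
Function('K')(s, g) = Rational(-1236, 7) (Function('K')(s, g) = Add(-167, Add(-8, Mul(Rational(-1, 7), 11))) = Add(-167, Add(-8, Rational(-11, 7))) = Add(-167, Rational(-67, 7)) = Rational(-1236, 7))
Add(Add(Function('K')(-262, 437), -231536), Add(29362, Mul(-1, -158520))) = Add(Add(Rational(-1236, 7), -231536), Add(29362, Mul(-1, -158520))) = Add(Rational(-1621988, 7), Add(29362, 158520)) = Add(Rational(-1621988, 7), 187882) = Rational(-306814, 7)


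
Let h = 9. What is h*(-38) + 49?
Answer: -293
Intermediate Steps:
h*(-38) + 49 = 9*(-38) + 49 = -342 + 49 = -293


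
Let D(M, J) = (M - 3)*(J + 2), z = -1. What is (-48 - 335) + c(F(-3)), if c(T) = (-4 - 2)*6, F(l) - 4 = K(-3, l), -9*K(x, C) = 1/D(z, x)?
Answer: -419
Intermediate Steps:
D(M, J) = (-3 + M)*(2 + J)
K(x, C) = -1/(9*(-8 - 4*x)) (K(x, C) = -1/(9*(-6 - 3*x + 2*(-1) + x*(-1))) = -1/(9*(-6 - 3*x - 2 - x)) = -1/(9*(-8 - 4*x)))
F(l) = 143/36 (F(l) = 4 + 1/(36*(2 - 3)) = 4 + (1/36)/(-1) = 4 + (1/36)*(-1) = 4 - 1/36 = 143/36)
c(T) = -36 (c(T) = -6*6 = -36)
(-48 - 335) + c(F(-3)) = (-48 - 335) - 36 = -383 - 36 = -419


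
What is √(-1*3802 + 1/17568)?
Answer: I*√8148811270/1464 ≈ 61.66*I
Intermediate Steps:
√(-1*3802 + 1/17568) = √(-3802 + 1/17568) = √(-66793535/17568) = I*√8148811270/1464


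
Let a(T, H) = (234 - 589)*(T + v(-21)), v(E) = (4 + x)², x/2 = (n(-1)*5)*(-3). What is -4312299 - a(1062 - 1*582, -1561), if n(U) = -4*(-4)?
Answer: 76292581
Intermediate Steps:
n(U) = 16
x = -480 (x = 2*((16*5)*(-3)) = 2*(80*(-3)) = 2*(-240) = -480)
v(E) = 226576 (v(E) = (4 - 480)² = (-476)² = 226576)
a(T, H) = -80434480 - 355*T (a(T, H) = (234 - 589)*(T + 226576) = -355*(226576 + T) = -80434480 - 355*T)
-4312299 - a(1062 - 1*582, -1561) = -4312299 - (-80434480 - 355*(1062 - 1*582)) = -4312299 - (-80434480 - 355*(1062 - 582)) = -4312299 - (-80434480 - 355*480) = -4312299 - (-80434480 - 170400) = -4312299 - 1*(-80604880) = -4312299 + 80604880 = 76292581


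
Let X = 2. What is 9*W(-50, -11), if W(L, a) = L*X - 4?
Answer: -936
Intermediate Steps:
W(L, a) = -4 + 2*L (W(L, a) = L*2 - 4 = 2*L - 4 = -4 + 2*L)
9*W(-50, -11) = 9*(-4 + 2*(-50)) = 9*(-4 - 100) = 9*(-104) = -936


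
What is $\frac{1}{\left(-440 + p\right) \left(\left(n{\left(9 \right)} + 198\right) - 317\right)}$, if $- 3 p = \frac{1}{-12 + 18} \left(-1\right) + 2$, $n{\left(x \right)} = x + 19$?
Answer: $\frac{18}{721721} \approx 2.494 \cdot 10^{-5}$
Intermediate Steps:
$n{\left(x \right)} = 19 + x$
$p = - \frac{11}{18}$ ($p = - \frac{\frac{1}{-12 + 18} \left(-1\right) + 2}{3} = - \frac{\frac{1}{6} \left(-1\right) + 2}{3} = - \frac{- \frac{1}{6} + 2}{3} = \left(- \frac{1}{3}\right) \frac{11}{6} = - \frac{11}{18} \approx -0.61111$)
$\frac{1}{\left(-440 + p\right) \left(\left(n{\left(9 \right)} + 198\right) - 317\right)} = \frac{1}{\left(-440 - \frac{11}{18}\right) \left(\left(\left(19 + 9\right) + 198\right) - 317\right)} = \frac{1}{\left(- \frac{7931}{18}\right) \left(\left(28 + 198\right) - 317\right)} = \frac{1}{\left(- \frac{7931}{18}\right) \left(226 - 317\right)} = \frac{1}{\left(- \frac{7931}{18}\right) \left(-91\right)} = \frac{1}{\frac{721721}{18}} = \frac{18}{721721}$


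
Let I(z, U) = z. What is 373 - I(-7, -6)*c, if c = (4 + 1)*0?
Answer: 373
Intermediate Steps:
c = 0 (c = 5*0 = 0)
373 - I(-7, -6)*c = 373 - (-7)*0 = 373 - 1*0 = 373 + 0 = 373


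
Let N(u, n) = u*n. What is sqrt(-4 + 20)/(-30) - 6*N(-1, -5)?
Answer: -452/15 ≈ -30.133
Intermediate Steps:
N(u, n) = n*u
sqrt(-4 + 20)/(-30) - 6*N(-1, -5) = sqrt(-4 + 20)/(-30) - (-30)*(-1) = sqrt(16)*(-1/30) - 6*5 = 4*(-1/30) - 30 = -2/15 - 30 = -452/15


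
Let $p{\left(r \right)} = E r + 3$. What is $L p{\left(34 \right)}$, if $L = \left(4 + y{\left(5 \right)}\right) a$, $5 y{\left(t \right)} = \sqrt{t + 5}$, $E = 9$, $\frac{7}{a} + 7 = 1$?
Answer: $-1442 - \frac{721 \sqrt{10}}{10} \approx -1670.0$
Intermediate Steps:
$a = - \frac{7}{6}$ ($a = \frac{7}{-7 + 1} = \frac{7}{-6} = 7 \left(- \frac{1}{6}\right) = - \frac{7}{6} \approx -1.1667$)
$y{\left(t \right)} = \frac{\sqrt{5 + t}}{5}$ ($y{\left(t \right)} = \frac{\sqrt{t + 5}}{5} = \frac{\sqrt{5 + t}}{5}$)
$p{\left(r \right)} = 3 + 9 r$ ($p{\left(r \right)} = 9 r + 3 = 3 + 9 r$)
$L = - \frac{14}{3} - \frac{7 \sqrt{10}}{30}$ ($L = \left(4 + \frac{\sqrt{5 + 5}}{5}\right) \left(- \frac{7}{6}\right) = \left(4 + \frac{\sqrt{10}}{5}\right) \left(- \frac{7}{6}\right) = - \frac{14}{3} - \frac{7 \sqrt{10}}{30} \approx -5.4045$)
$L p{\left(34 \right)} = \left(- \frac{14}{3} - \frac{7 \sqrt{10}}{30}\right) \left(3 + 9 \cdot 34\right) = \left(- \frac{14}{3} - \frac{7 \sqrt{10}}{30}\right) \left(3 + 306\right) = \left(- \frac{14}{3} - \frac{7 \sqrt{10}}{30}\right) 309 = -1442 - \frac{721 \sqrt{10}}{10}$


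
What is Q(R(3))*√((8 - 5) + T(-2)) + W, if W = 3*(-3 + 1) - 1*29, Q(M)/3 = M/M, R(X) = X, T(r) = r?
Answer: -32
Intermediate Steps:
Q(M) = 3 (Q(M) = 3*(M/M) = 3*1 = 3)
W = -35 (W = 3*(-2) - 29 = -6 - 29 = -35)
Q(R(3))*√((8 - 5) + T(-2)) + W = 3*√((8 - 5) - 2) - 35 = 3*√(3 - 2) - 35 = 3*√1 - 35 = 3*1 - 35 = 3 - 35 = -32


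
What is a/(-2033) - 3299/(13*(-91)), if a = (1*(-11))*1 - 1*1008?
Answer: 7912344/2405039 ≈ 3.2899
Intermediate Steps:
a = -1019 (a = -11*1 - 1008 = -11 - 1008 = -1019)
a/(-2033) - 3299/(13*(-91)) = -1019/(-2033) - 3299/(13*(-91)) = -1019*(-1/2033) - 3299/(-1183) = 1019/2033 - 3299*(-1/1183) = 1019/2033 + 3299/1183 = 7912344/2405039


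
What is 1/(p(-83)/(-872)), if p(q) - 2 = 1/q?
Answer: -72376/165 ≈ -438.64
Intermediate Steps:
p(q) = 2 + 1/q
1/(p(-83)/(-872)) = 1/((2 + 1/(-83))/(-872)) = 1/((2 - 1/83)*(-1/872)) = 1/((165/83)*(-1/872)) = 1/(-165/72376) = -72376/165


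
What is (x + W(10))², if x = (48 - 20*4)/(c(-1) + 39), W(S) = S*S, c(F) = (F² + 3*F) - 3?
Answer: 2835856/289 ≈ 9812.7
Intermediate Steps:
c(F) = -3 + F² + 3*F
W(S) = S²
x = -16/17 (x = (48 - 20*4)/((-3 + (-1)² + 3*(-1)) + 39) = (48 - 80)/((-3 + 1 - 3) + 39) = -32/(-5 + 39) = -32/34 = -32*1/34 = -16/17 ≈ -0.94118)
(x + W(10))² = (-16/17 + 10²)² = (-16/17 + 100)² = (1684/17)² = 2835856/289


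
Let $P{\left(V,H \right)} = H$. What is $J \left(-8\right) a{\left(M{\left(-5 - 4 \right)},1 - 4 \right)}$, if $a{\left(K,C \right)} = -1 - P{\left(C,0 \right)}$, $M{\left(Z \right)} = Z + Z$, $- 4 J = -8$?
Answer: $16$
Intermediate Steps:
$J = 2$ ($J = \left(- \frac{1}{4}\right) \left(-8\right) = 2$)
$M{\left(Z \right)} = 2 Z$
$a{\left(K,C \right)} = -1$ ($a{\left(K,C \right)} = -1 - 0 = -1 + 0 = -1$)
$J \left(-8\right) a{\left(M{\left(-5 - 4 \right)},1 - 4 \right)} = 2 \left(-8\right) \left(-1\right) = \left(-16\right) \left(-1\right) = 16$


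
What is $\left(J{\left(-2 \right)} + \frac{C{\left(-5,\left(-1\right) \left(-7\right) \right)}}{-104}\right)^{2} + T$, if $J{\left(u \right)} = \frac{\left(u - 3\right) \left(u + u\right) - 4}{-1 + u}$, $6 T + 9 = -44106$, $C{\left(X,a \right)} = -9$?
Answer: $- \frac{713041991}{97344} \approx -7325.0$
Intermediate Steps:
$T = - \frac{14705}{2}$ ($T = - \frac{3}{2} + \frac{1}{6} \left(-44106\right) = - \frac{3}{2} - 7351 = - \frac{14705}{2} \approx -7352.5$)
$J{\left(u \right)} = \frac{-4 + 2 u \left(-3 + u\right)}{-1 + u}$ ($J{\left(u \right)} = \frac{\left(-3 + u\right) 2 u - 4}{-1 + u} = \frac{2 u \left(-3 + u\right) - 4}{-1 + u} = \frac{-4 + 2 u \left(-3 + u\right)}{-1 + u}$)
$\left(J{\left(-2 \right)} + \frac{C{\left(-5,\left(-1\right) \left(-7\right) \right)}}{-104}\right)^{2} + T = \left(\frac{2 \left(-2 + \left(-2\right)^{2} - -6\right)}{-1 - 2} - \frac{9}{-104}\right)^{2} - \frac{14705}{2} = \left(\frac{2 \left(-2 + 4 + 6\right)}{-3} - - \frac{9}{104}\right)^{2} - \frac{14705}{2} = \left(2 \left(- \frac{1}{3}\right) 8 + \frac{9}{104}\right)^{2} - \frac{14705}{2} = \left(- \frac{16}{3} + \frac{9}{104}\right)^{2} - \frac{14705}{2} = \left(- \frac{1637}{312}\right)^{2} - \frac{14705}{2} = \frac{2679769}{97344} - \frac{14705}{2} = - \frac{713041991}{97344}$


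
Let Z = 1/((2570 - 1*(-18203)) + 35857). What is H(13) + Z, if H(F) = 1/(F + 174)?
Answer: 56817/10589810 ≈ 0.0053653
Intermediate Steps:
Z = 1/56630 (Z = 1/((2570 + 18203) + 35857) = 1/(20773 + 35857) = 1/56630 ≈ 1.7658e-5)
H(F) = 1/(174 + F)
H(13) + Z = 1/(174 + 13) + 1/56630 = 1/187 + 1/56630 = 56817/10589810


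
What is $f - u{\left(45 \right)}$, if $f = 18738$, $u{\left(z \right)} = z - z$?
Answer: $18738$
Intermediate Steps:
$u{\left(z \right)} = 0$
$f - u{\left(45 \right)} = 18738 - 0 = 18738 + 0 = 18738$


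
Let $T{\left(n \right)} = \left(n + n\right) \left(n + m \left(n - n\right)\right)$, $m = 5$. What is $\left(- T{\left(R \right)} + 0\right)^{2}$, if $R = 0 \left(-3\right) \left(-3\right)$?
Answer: $0$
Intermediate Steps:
$R = 0$ ($R = 0 \left(-3\right) = 0$)
$T{\left(n \right)} = 2 n^{2}$ ($T{\left(n \right)} = \left(n + n\right) \left(n + 5 \left(n - n\right)\right) = 2 n \left(n + 5 \cdot 0\right) = 2 n \left(n + 0\right) = 2 n n = 2 n^{2}$)
$\left(- T{\left(R \right)} + 0\right)^{2} = \left(- 2 \cdot 0^{2} + 0\right)^{2} = \left(- 2 \cdot 0 + 0\right)^{2} = \left(\left(-1\right) 0 + 0\right)^{2} = \left(0 + 0\right)^{2} = 0^{2} = 0$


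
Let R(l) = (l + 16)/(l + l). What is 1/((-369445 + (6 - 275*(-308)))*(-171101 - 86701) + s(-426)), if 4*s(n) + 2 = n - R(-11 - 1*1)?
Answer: 24/1761750805705 ≈ 1.3623e-11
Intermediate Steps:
R(l) = (16 + l)/(2*l) (R(l) = (16 + l)/((2*l)) = (16 + l)*(1/(2*l)) = (16 + l)/(2*l))
s(n) = -11/24 + n/4 (s(n) = -½ + (n - (16 + (-11 - 1*1))/(2*(-11 - 1*1)))/4 = -½ + (n - (16 + (-11 - 1))/(2*(-11 - 1)))/4 = -½ + (n - (16 - 12)/(2*(-12)))/4 = -½ + (n - (-1)*4/(2*12))/4 = -½ + (n - 1*(-⅙))/4 = -½ + (n + ⅙)/4 = -½ + (⅙ + n)/4 = -½ + (1/24 + n/4) = -11/24 + n/4)
1/((-369445 + (6 - 275*(-308)))*(-171101 - 86701) + s(-426)) = 1/((-369445 + (6 - 275*(-308)))*(-171101 - 86701) + (-11/24 + (¼)*(-426))) = 1/((-369445 + (6 + 84700))*(-257802) + (-11/24 - 213/2)) = 1/((-369445 + 84706)*(-257802) - 2567/24) = 1/(-284739*(-257802) - 2567/24) = 1/(73406283678 - 2567/24) = 1/(1761750805705/24) = 24/1761750805705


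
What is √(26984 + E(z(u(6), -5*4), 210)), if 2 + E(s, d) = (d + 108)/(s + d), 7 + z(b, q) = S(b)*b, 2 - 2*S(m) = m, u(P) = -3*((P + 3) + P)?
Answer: √78804727818/1709 ≈ 164.26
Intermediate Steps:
u(P) = -9 - 6*P (u(P) = -3*((3 + P) + P) = -3*(3 + 2*P) = -9 - 6*P)
S(m) = 1 - m/2
z(b, q) = -7 + b*(1 - b/2) (z(b, q) = -7 + (1 - b/2)*b = -7 + b*(1 - b/2))
E(s, d) = -2 + (108 + d)/(d + s) (E(s, d) = -2 + (d + 108)/(s + d) = -2 + (108 + d)/(d + s))
√(26984 + E(z(u(6), -5*4), 210)) = √(26984 + (108 - 1*210 - 2*(-7 + (-9 - 6*6) - (-9 - 6*6)²/2))/(210 + (-7 + (-9 - 6*6) - (-9 - 6*6)²/2))) = √(26984 + (108 - 210 - 2*(-7 + (-9 - 36) - (-9 - 36)²/2))/(210 + (-7 + (-9 - 36) - (-9 - 36)²/2))) = √(26984 + (108 - 210 - 2*(-7 - 45 - ½*(-45)²))/(210 + (-7 - 45 - ½*(-45)²))) = √(26984 + (108 - 210 - 2*(-7 - 45 - ½*2025))/(210 + (-7 - 45 - ½*2025))) = √(26984 + (108 - 210 - 2*(-7 - 45 - 2025/2))/(210 + (-7 - 45 - 2025/2))) = √(26984 + (108 - 210 - 2*(-2129/2))/(210 - 2129/2)) = √(26984 + (108 - 210 + 2129)/(-1709/2)) = √(26984 - 2/1709*2027) = √(26984 - 4054/1709) = √(46111602/1709) = √78804727818/1709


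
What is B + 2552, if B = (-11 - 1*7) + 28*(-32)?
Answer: 1638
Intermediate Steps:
B = -914 (B = (-11 - 7) - 896 = -18 - 896 = -914)
B + 2552 = -914 + 2552 = 1638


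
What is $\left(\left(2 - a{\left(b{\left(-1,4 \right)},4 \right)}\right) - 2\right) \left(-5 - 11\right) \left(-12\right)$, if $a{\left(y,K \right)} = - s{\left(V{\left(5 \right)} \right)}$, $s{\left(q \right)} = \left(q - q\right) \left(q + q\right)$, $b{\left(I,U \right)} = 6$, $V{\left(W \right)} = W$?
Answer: $0$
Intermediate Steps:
$s{\left(q \right)} = 0$ ($s{\left(q \right)} = 0 \cdot 2 q = 0$)
$a{\left(y,K \right)} = 0$ ($a{\left(y,K \right)} = \left(-1\right) 0 = 0$)
$\left(\left(2 - a{\left(b{\left(-1,4 \right)},4 \right)}\right) - 2\right) \left(-5 - 11\right) \left(-12\right) = \left(\left(2 - 0\right) - 2\right) \left(-5 - 11\right) \left(-12\right) = \left(\left(2 + 0\right) - 2\right) \left(-5 - 11\right) \left(-12\right) = \left(2 - 2\right) \left(-16\right) \left(-12\right) = 0 \left(-16\right) \left(-12\right) = 0 \left(-12\right) = 0$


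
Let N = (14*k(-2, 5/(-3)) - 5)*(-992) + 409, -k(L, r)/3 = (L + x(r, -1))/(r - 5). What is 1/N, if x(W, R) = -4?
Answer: 5/214333 ≈ 2.3328e-5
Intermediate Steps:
k(L, r) = -3*(-4 + L)/(-5 + r) (k(L, r) = -3*(L - 4)/(r - 5) = -3*(-4 + L)/(-5 + r))
N = 214333/5 (N = (14*(3*(4 - 1*(-2))/(-5 + 5/(-3))) - 5)*(-992) + 409 = (14*(3*(4 + 2)/(-5 + 5*(-⅓))) - 5)*(-992) + 409 = (14*(3*6/(-5 - 5/3)) - 5)*(-992) + 409 = (14*(3*6/(-20/3)) - 5)*(-992) + 409 = (14*(3*(-3/20)*6) - 5)*(-992) + 409 = (14*(-27/10) - 5)*(-992) + 409 = (-189/5 - 5)*(-992) + 409 = -214/5*(-992) + 409 = 212288/5 + 409 = 214333/5 ≈ 42867.)
1/N = 1/(214333/5) = 5/214333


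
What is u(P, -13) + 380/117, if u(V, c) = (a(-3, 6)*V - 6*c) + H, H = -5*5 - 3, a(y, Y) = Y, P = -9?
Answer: -88/117 ≈ -0.75214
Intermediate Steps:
H = -28 (H = -25 - 3 = -28)
u(V, c) = -28 - 6*c + 6*V (u(V, c) = (6*V - 6*c) - 28 = (-6*c + 6*V) - 28 = -28 - 6*c + 6*V)
u(P, -13) + 380/117 = (-28 - 6*(-13) + 6*(-9)) + 380/117 = (-28 + 78 - 54) + 380*(1/117) = -4 + 380/117 = -88/117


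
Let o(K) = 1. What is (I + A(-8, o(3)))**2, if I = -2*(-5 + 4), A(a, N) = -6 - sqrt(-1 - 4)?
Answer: (4 + I*sqrt(5))**2 ≈ 11.0 + 17.889*I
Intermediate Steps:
A(a, N) = -6 - I*sqrt(5) (A(a, N) = -6 - sqrt(-5) = -6 - I*sqrt(5))
I = 2 (I = -2*(-1) = 2)
(I + A(-8, o(3)))**2 = (2 + (-6 - I*sqrt(5)))**2 = (-4 - I*sqrt(5))**2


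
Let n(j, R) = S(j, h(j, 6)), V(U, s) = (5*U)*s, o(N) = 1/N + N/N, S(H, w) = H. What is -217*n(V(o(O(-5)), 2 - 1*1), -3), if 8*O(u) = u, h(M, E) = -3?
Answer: 651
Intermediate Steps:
O(u) = u/8
o(N) = 1 + 1/N (o(N) = 1/N + 1 = 1 + 1/N)
V(U, s) = 5*U*s
n(j, R) = j
-217*n(V(o(O(-5)), 2 - 1*1), -3) = -1085*(1 + (⅛)*(-5))/(((⅛)*(-5)))*(2 - 1*1) = -1085*(1 - 5/8)/(-5/8)*(2 - 1) = -1085*(-8/5*3/8) = -1085*(-3)/5 = -217*(-3) = 651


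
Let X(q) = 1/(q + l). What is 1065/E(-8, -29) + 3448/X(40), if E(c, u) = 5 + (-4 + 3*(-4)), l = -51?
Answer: -418273/11 ≈ -38025.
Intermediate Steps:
X(q) = 1/(-51 + q) (X(q) = 1/(q - 51) = 1/(-51 + q))
E(c, u) = -11 (E(c, u) = 5 + (-4 - 12) = 5 - 16 = -11)
1065/E(-8, -29) + 3448/X(40) = 1065/(-11) + 3448/(1/(-51 + 40)) = 1065*(-1/11) + 3448/(1/(-11)) = -1065/11 + 3448/(-1/11) = -1065/11 + 3448*(-11) = -1065/11 - 37928 = -418273/11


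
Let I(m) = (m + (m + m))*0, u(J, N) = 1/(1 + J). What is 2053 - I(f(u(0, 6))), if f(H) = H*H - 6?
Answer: 2053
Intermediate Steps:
f(H) = -6 + H² (f(H) = H² - 6 = -6 + H²)
I(m) = 0 (I(m) = (m + 2*m)*0 = (3*m)*0 = 0)
2053 - I(f(u(0, 6))) = 2053 - 1*0 = 2053 + 0 = 2053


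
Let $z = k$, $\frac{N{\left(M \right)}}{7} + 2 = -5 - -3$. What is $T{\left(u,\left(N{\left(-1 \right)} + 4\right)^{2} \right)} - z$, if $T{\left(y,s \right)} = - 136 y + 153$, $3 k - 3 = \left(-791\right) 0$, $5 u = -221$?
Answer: $\frac{30816}{5} \approx 6163.2$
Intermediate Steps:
$u = - \frac{221}{5}$ ($u = \frac{1}{5} \left(-221\right) = - \frac{221}{5} \approx -44.2$)
$N{\left(M \right)} = -28$ ($N{\left(M \right)} = -14 + 7 \left(-5 - -3\right) = -14 + 7 \left(-5 + 3\right) = -14 + 7 \left(-2\right) = -14 - 14 = -28$)
$k = 1$ ($k = 1 + \frac{\left(-791\right) 0}{3} = 1 + \frac{1}{3} \cdot 0 = 1 + 0 = 1$)
$z = 1$
$T{\left(y,s \right)} = 153 - 136 y$
$T{\left(u,\left(N{\left(-1 \right)} + 4\right)^{2} \right)} - z = \left(153 - - \frac{30056}{5}\right) - 1 = \left(153 + \frac{30056}{5}\right) - 1 = \frac{30821}{5} - 1 = \frac{30816}{5}$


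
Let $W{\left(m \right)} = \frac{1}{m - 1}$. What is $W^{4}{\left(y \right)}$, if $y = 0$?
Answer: $1$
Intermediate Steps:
$W{\left(m \right)} = \frac{1}{-1 + m}$
$W^{4}{\left(y \right)} = \left(\frac{1}{-1 + 0}\right)^{4} = \left(\frac{1}{-1}\right)^{4} = \left(-1\right)^{4} = 1$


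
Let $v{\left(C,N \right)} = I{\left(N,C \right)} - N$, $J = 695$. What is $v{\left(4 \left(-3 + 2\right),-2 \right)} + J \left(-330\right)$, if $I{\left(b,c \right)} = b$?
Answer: $-229350$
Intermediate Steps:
$v{\left(C,N \right)} = 0$ ($v{\left(C,N \right)} = N - N = 0$)
$v{\left(4 \left(-3 + 2\right),-2 \right)} + J \left(-330\right) = 0 + 695 \left(-330\right) = 0 - 229350 = -229350$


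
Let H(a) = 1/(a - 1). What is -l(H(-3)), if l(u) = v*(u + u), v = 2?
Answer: 1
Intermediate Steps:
H(a) = 1/(-1 + a)
l(u) = 4*u (l(u) = 2*(u + u) = 2*(2*u) = 4*u)
-l(H(-3)) = -4/(-1 - 3) = -4/(-4) = -4*(-1)/4 = -1*(-1) = 1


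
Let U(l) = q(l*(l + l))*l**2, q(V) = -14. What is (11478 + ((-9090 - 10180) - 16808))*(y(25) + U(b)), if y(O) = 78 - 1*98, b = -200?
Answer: 13776492000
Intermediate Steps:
y(O) = -20 (y(O) = 78 - 98 = -20)
U(l) = -14*l**2
(11478 + ((-9090 - 10180) - 16808))*(y(25) + U(b)) = (11478 + ((-9090 - 10180) - 16808))*(-20 - 14*(-200)**2) = (11478 + (-19270 - 16808))*(-20 - 14*40000) = (11478 - 36078)*(-20 - 560000) = -24600*(-560020) = 13776492000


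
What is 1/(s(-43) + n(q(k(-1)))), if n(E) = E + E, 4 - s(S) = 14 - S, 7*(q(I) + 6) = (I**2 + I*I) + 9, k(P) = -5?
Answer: -7/337 ≈ -0.020772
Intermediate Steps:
q(I) = -33/7 + 2*I**2/7 (q(I) = -6 + ((I**2 + I*I) + 9)/7 = -6 + ((I**2 + I**2) + 9)/7 = -6 + (2*I**2 + 9)/7 = -6 + (9 + 2*I**2)/7 = -6 + (9/7 + 2*I**2/7) = -33/7 + 2*I**2/7)
s(S) = -10 + S (s(S) = 4 - (14 - S) = 4 + (-14 + S) = -10 + S)
n(E) = 2*E
1/(s(-43) + n(q(k(-1)))) = 1/((-10 - 43) + 2*(-33/7 + (2/7)*(-5)**2)) = 1/(-53 + 2*(-33/7 + (2/7)*25)) = 1/(-53 + 2*(-33/7 + 50/7)) = 1/(-53 + 2*(17/7)) = 1/(-53 + 34/7) = 1/(-337/7) = -7/337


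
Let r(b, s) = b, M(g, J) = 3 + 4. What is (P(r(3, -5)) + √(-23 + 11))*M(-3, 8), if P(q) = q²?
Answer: 63 + 14*I*√3 ≈ 63.0 + 24.249*I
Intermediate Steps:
M(g, J) = 7
(P(r(3, -5)) + √(-23 + 11))*M(-3, 8) = (3² + √(-23 + 11))*7 = (9 + √(-12))*7 = (9 + 2*I*√3)*7 = 63 + 14*I*√3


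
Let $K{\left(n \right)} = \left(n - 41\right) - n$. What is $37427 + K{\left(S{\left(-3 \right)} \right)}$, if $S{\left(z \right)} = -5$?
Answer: $37386$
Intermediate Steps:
$K{\left(n \right)} = -41$ ($K{\left(n \right)} = \left(-41 + n\right) - n = -41$)
$37427 + K{\left(S{\left(-3 \right)} \right)} = 37427 - 41 = 37386$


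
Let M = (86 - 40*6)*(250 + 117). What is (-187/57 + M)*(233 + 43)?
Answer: -296397596/19 ≈ -1.5600e+7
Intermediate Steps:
M = -56518 (M = (86 - 240)*367 = -154*367 = -56518)
(-187/57 + M)*(233 + 43) = (-187/57 - 56518)*(233 + 43) = (-187*1/57 - 56518)*276 = (-187/57 - 56518)*276 = -3221713/57*276 = -296397596/19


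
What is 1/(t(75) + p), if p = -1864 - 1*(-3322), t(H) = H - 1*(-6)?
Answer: 1/1539 ≈ 0.00064977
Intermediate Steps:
t(H) = 6 + H (t(H) = H + 6 = 6 + H)
p = 1458 (p = -1864 + 3322 = 1458)
1/(t(75) + p) = 1/((6 + 75) + 1458) = 1/(81 + 1458) = 1/1539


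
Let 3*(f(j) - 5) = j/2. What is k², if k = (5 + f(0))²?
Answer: 10000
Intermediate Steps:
f(j) = 5 + j/6 (f(j) = 5 + (j/2)/3 = 5 + j/6)
k = 100 (k = (5 + (5 + (⅙)*0))² = (5 + (5 + 0))² = (5 + 5)² = 10² = 100)
k² = 100² = 10000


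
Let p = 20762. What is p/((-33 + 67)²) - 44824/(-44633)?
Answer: 489243445/25797874 ≈ 18.964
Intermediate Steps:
p/((-33 + 67)²) - 44824/(-44633) = 20762/((-33 + 67)²) - 44824/(-44633) = 20762/(34²) - 44824*(-1/44633) = 20762/1156 + 44824/44633 = 20762*(1/1156) + 44824/44633 = 10381/578 + 44824/44633 = 489243445/25797874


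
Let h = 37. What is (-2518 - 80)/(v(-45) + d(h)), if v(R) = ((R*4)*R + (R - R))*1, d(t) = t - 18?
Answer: -2598/8119 ≈ -0.31999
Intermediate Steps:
d(t) = -18 + t
v(R) = 4*R² (v(R) = ((4*R)*R + 0)*1 = (4*R² + 0)*1 = (4*R²)*1 = 4*R²)
(-2518 - 80)/(v(-45) + d(h)) = (-2518 - 80)/(4*(-45)² + (-18 + 37)) = -2598/(4*2025 + 19) = -2598/(8100 + 19) = -2598/8119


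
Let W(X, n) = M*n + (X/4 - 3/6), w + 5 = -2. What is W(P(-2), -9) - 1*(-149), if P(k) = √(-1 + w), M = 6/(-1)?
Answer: 405/2 + I*√2/2 ≈ 202.5 + 0.70711*I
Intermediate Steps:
w = -7 (w = -5 - 2 = -7)
M = -6 (M = 6*(-1) = -6)
P(k) = 2*I*√2 (P(k) = √(-1 - 7) = √(-8) = 2*I*√2)
W(X, n) = -½ - 6*n + X/4 (W(X, n) = -6*n + (X/4 - 3/6) = -6*n + (X*(¼) - 3*⅙) = -6*n + (X/4 - ½) = -6*n + (-½ + X/4) = -½ - 6*n + X/4)
W(P(-2), -9) - 1*(-149) = (-½ - 6*(-9) + (2*I*√2)/4) - 1*(-149) = (-½ + 54 + I*√2/2) + 149 = (107/2 + I*√2/2) + 149 = 405/2 + I*√2/2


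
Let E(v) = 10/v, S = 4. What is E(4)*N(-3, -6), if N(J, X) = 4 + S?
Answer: 20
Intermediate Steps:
N(J, X) = 8 (N(J, X) = 4 + 4 = 8)
E(4)*N(-3, -6) = (10/4)*8 = (10*(1/4))*8 = (5/2)*8 = 20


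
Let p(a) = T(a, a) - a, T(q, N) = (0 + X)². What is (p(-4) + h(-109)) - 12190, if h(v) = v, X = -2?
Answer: -12291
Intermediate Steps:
T(q, N) = 4 (T(q, N) = (0 - 2)² = (-2)² = 4)
p(a) = 4 - a
(p(-4) + h(-109)) - 12190 = ((4 - 1*(-4)) - 109) - 12190 = ((4 + 4) - 109) - 12190 = (8 - 109) - 12190 = -101 - 12190 = -12291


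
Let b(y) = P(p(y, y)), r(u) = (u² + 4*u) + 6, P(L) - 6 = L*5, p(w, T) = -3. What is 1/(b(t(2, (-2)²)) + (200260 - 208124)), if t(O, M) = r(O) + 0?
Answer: -1/7873 ≈ -0.00012702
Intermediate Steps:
P(L) = 6 + 5*L (P(L) = 6 + L*5 = 6 + 5*L)
r(u) = 6 + u² + 4*u
t(O, M) = 6 + O² + 4*O (t(O, M) = (6 + O² + 4*O) + 0 = 6 + O² + 4*O)
b(y) = -9 (b(y) = 6 + 5*(-3) = 6 - 15 = -9)
1/(b(t(2, (-2)²)) + (200260 - 208124)) = 1/(-9 + (200260 - 208124)) = 1/(-9 - 7864) = 1/(-7873) = -1/7873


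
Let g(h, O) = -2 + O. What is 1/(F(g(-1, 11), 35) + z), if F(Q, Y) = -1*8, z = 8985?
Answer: 1/8977 ≈ 0.00011140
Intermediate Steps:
F(Q, Y) = -8
1/(F(g(-1, 11), 35) + z) = 1/(-8 + 8985) = 1/8977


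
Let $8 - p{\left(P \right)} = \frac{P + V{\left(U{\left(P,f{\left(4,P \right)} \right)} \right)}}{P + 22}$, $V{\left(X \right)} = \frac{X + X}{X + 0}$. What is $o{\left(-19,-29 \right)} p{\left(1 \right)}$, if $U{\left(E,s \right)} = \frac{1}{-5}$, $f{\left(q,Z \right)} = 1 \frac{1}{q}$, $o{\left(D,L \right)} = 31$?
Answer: $\frac{5611}{23} \approx 243.96$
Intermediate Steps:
$f{\left(q,Z \right)} = \frac{1}{q}$
$U{\left(E,s \right)} = - \frac{1}{5}$
$V{\left(X \right)} = 2$ ($V{\left(X \right)} = \frac{2 X}{X} = 2$)
$p{\left(P \right)} = 8 - \frac{2 + P}{22 + P}$ ($p{\left(P \right)} = 8 - \frac{P + 2}{P + 22} = 8 - \frac{2 + P}{22 + P}$)
$o{\left(-19,-29 \right)} p{\left(1 \right)} = 31 \frac{174 + 7 \cdot 1}{22 + 1} = 31 \frac{174 + 7}{23} = 31 \cdot \frac{1}{23} \cdot 181 = 31 \cdot \frac{181}{23} = \frac{5611}{23}$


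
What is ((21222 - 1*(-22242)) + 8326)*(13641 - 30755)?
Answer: -886334060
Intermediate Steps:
((21222 - 1*(-22242)) + 8326)*(13641 - 30755) = ((21222 + 22242) + 8326)*(-17114) = (43464 + 8326)*(-17114) = 51790*(-17114) = -886334060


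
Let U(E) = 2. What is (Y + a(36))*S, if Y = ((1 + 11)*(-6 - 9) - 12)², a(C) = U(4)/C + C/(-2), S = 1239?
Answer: 273913577/6 ≈ 4.5652e+7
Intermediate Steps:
a(C) = 2/C - C/2 (a(C) = 2/C + C/(-2) = 2/C + C*(-½) = 2/C - C/2)
Y = 36864 (Y = (12*(-15) - 12)² = (-180 - 12)² = (-192)² = 36864)
(Y + a(36))*S = (36864 + (2/36 - ½*36))*1239 = (36864 + (2*(1/36) - 18))*1239 = (36864 + (1/18 - 18))*1239 = (36864 - 323/18)*1239 = (663229/18)*1239 = 273913577/6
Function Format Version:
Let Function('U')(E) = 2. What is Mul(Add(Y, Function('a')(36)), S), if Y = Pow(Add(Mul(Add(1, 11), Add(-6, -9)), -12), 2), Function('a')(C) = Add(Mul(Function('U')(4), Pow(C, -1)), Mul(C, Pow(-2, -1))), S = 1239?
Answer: Rational(273913577, 6) ≈ 4.5652e+7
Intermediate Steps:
Function('a')(C) = Add(Mul(2, Pow(C, -1)), Mul(Rational(-1, 2), C)) (Function('a')(C) = Add(Mul(2, Pow(C, -1)), Mul(C, Pow(-2, -1))) = Add(Mul(2, Pow(C, -1)), Mul(C, Rational(-1, 2))) = Add(Mul(2, Pow(C, -1)), Mul(Rational(-1, 2), C)))
Y = 36864 (Y = Pow(Add(Mul(12, -15), -12), 2) = Pow(Add(-180, -12), 2) = Pow(-192, 2) = 36864)
Mul(Add(Y, Function('a')(36)), S) = Mul(Add(36864, Add(Mul(2, Pow(36, -1)), Mul(Rational(-1, 2), 36))), 1239) = Mul(Add(36864, Add(Mul(2, Rational(1, 36)), -18)), 1239) = Mul(Add(36864, Add(Rational(1, 18), -18)), 1239) = Mul(Add(36864, Rational(-323, 18)), 1239) = Mul(Rational(663229, 18), 1239) = Rational(273913577, 6)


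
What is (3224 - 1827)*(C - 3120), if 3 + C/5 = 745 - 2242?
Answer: -14836140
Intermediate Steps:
C = -7500 (C = -15 + 5*(745 - 2242) = -15 + 5*(-1497) = -15 - 7485 = -7500)
(3224 - 1827)*(C - 3120) = (3224 - 1827)*(-7500 - 3120) = 1397*(-10620) = -14836140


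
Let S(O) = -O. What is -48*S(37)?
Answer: 1776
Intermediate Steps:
-48*S(37) = -(-48)*37 = -48*(-37) = 1776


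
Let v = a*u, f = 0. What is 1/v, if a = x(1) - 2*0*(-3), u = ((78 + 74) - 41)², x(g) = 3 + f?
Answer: 1/36963 ≈ 2.7054e-5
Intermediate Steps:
x(g) = 3 (x(g) = 3 + 0 = 3)
u = 12321 (u = (152 - 41)² = 111² = 12321)
a = 3 (a = 3 - 2*0*(-3) = 3 + 0*(-3) = 3 + 0 = 3)
v = 36963 (v = 3*12321 = 36963)
1/v = 1/36963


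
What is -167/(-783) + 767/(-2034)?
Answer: -28987/176958 ≈ -0.16381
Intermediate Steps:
-167/(-783) + 767/(-2034) = -167*(-1/783) + 767*(-1/2034) = 167/783 - 767/2034 = -28987/176958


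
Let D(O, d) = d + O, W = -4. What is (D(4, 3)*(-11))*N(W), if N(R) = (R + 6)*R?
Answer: 616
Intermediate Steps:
N(R) = R*(6 + R) (N(R) = (6 + R)*R = R*(6 + R))
D(O, d) = O + d
(D(4, 3)*(-11))*N(W) = ((4 + 3)*(-11))*(-4*(6 - 4)) = (7*(-11))*(-4*2) = -77*(-8) = 616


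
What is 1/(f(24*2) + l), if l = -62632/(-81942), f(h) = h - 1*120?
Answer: -40971/2918596 ≈ -0.014038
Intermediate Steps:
f(h) = -120 + h (f(h) = h - 120 = -120 + h)
l = 31316/40971 (l = -62632*(-1/81942) = 31316/40971 ≈ 0.76435)
1/(f(24*2) + l) = 1/((-120 + 24*2) + 31316/40971) = 1/((-120 + 48) + 31316/40971) = 1/(-72 + 31316/40971) = 1/(-2918596/40971) = -40971/2918596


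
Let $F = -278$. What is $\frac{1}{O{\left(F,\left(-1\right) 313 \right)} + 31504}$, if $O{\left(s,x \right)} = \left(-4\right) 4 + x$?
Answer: $\frac{1}{31175} \approx 3.2077 \cdot 10^{-5}$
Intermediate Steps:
$O{\left(s,x \right)} = -16 + x$
$\frac{1}{O{\left(F,\left(-1\right) 313 \right)} + 31504} = \frac{1}{\left(-16 - 313\right) + 31504} = \frac{1}{-329 + 31504} = \frac{1}{31175}$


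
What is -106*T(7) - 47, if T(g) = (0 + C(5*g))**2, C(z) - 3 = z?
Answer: -153111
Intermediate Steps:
C(z) = 3 + z
T(g) = (3 + 5*g)**2 (T(g) = (0 + (3 + 5*g))**2 = (3 + 5*g)**2)
-106*T(7) - 47 = -106*(3 + 5*7)**2 - 47 = -106*(3 + 35)**2 - 47 = -106*38**2 - 47 = -106*1444 - 47 = -153064 - 47 = -153111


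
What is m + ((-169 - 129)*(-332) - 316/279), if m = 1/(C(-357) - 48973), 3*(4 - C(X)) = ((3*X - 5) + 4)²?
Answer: 35775776944511/361609389 ≈ 98935.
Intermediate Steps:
C(X) = 4 - (-1 + 3*X)²/3 (C(X) = 4 - ((3*X - 5) + 4)²/3 = 4 - ((-5 + 3*X) + 4)²/3 = 4 - (-1 + 3*X)²/3)
m = -3/1296091 (m = 1/((4 - (-1 + 3*(-357))²/3) - 48973) = 1/((4 - (-1 - 1071)²/3) - 48973) = 1/((4 - ⅓*(-1072)²) - 48973) = 1/((4 - ⅓*1149184) - 48973) = 1/((4 - 1149184/3) - 48973) = 1/(-1149172/3 - 48973) = 1/(-1296091/3) = -3/1296091 ≈ -2.3147e-6)
m + ((-169 - 129)*(-332) - 316/279) = -3/1296091 + ((-169 - 129)*(-332) - 316/279) = -3/1296091 + (-298*(-332) - 316*1/279) = -3/1296091 + (98936 - 316/279) = -3/1296091 + 27602828/279 = 35775776944511/361609389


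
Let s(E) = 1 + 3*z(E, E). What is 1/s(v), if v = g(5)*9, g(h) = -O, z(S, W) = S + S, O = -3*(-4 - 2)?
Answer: -1/971 ≈ -0.0010299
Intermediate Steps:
O = 18 (O = -3*(-6) = 18)
z(S, W) = 2*S
g(h) = -18 (g(h) = -1*18 = -18)
v = -162 (v = -18*9 = -162)
s(E) = 1 + 6*E (s(E) = 1 + 3*(2*E) = 1 + 6*E)
1/s(v) = 1/(1 + 6*(-162)) = 1/(1 - 972) = 1/(-971) = -1/971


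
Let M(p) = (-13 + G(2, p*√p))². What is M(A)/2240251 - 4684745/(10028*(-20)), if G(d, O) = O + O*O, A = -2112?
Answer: 3559900019830242859020135/89860948112 + 318343244854272*I*√33/2240251 ≈ 3.9616e+13 + 8.1631e+8*I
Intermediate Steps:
G(d, O) = O + O²
M(p) = (-13 + p^(3/2)*(1 + p^(3/2)))² (M(p) = (-13 + (p*√p)*(1 + p*√p))² = (-13 + p^(3/2)*(1 + p^(3/2)))²)
M(A)/2240251 - 4684745/(10028*(-20)) = (-13 + (-2112)³ + (-2112)^(3/2))²/2240251 - 4684745/(10028*(-20)) = (-13 - 9420668928 - 16896*I*√33)²*(1/2240251) - 4684745/(-200560) = (-9420668941 - 16896*I*√33)²*(1/2240251) - 4684745*(-1/200560) = (-9420668941 - 16896*I*√33)²/2240251 + 936949/40112 = 936949/40112 + (-9420668941 - 16896*I*√33)²/2240251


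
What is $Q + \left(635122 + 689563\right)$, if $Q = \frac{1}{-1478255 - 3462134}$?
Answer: $\frac{6544459202464}{4940389} \approx 1.3247 \cdot 10^{6}$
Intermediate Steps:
$Q = - \frac{1}{4940389}$ ($Q = \frac{1}{-4940389} = - \frac{1}{4940389} \approx -2.0241 \cdot 10^{-7}$)
$Q + \left(635122 + 689563\right) = - \frac{1}{4940389} + \left(635122 + 689563\right) = - \frac{1}{4940389} + 1324685 = \frac{6544459202464}{4940389}$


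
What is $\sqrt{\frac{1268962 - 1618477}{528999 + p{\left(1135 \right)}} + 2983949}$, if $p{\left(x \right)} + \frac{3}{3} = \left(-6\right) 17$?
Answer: $\frac{\sqrt{3260557772070074}}{33056} \approx 1727.4$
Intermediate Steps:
$p{\left(x \right)} = -103$ ($p{\left(x \right)} = -1 - 102 = -103$)
$\sqrt{\frac{1268962 - 1618477}{528999 + p{\left(1135 \right)}} + 2983949} = \sqrt{\frac{1268962 - 1618477}{528999 - 103} + 2983949} = \sqrt{- \frac{349515}{528896} + 2983949} = \sqrt{\frac{1578198340789}{528896}} = \frac{\sqrt{3260557772070074}}{33056}$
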